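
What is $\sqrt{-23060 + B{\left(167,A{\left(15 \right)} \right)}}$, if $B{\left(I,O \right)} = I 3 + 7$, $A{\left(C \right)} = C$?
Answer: $2 i \sqrt{5638} \approx 150.17 i$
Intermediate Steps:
$B{\left(I,O \right)} = 7 + 3 I$ ($B{\left(I,O \right)} = 3 I + 7 = 7 + 3 I$)
$\sqrt{-23060 + B{\left(167,A{\left(15 \right)} \right)}} = \sqrt{-23060 + \left(7 + 3 \cdot 167\right)} = \sqrt{-23060 + \left(7 + 501\right)} = \sqrt{-23060 + 508} = \sqrt{-22552} = 2 i \sqrt{5638}$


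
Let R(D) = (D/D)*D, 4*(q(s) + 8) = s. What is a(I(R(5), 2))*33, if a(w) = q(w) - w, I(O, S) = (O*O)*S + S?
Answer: -1551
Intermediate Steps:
q(s) = -8 + s/4
R(D) = D (R(D) = 1*D = D)
I(O, S) = S + S*O**2 (I(O, S) = O**2*S + S = S*O**2 + S = S + S*O**2)
a(w) = -8 - 3*w/4 (a(w) = (-8 + w/4) - w = -8 - 3*w/4)
a(I(R(5), 2))*33 = (-8 - 3*(1 + 5**2)/2)*33 = (-8 - 3*(1 + 25)/2)*33 = (-8 - 3*26/2)*33 = (-8 - 3/4*52)*33 = (-8 - 39)*33 = -47*33 = -1551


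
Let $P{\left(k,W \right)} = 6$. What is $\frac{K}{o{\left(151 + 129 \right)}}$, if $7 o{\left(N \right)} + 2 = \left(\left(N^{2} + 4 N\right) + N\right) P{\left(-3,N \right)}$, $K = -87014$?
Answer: $- \frac{304549}{239399} \approx -1.2721$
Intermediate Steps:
$o{\left(N \right)} = - \frac{2}{7} + \frac{6 N^{2}}{7} + \frac{30 N}{7}$ ($o{\left(N \right)} = - \frac{2}{7} + \frac{\left(\left(N^{2} + 4 N\right) + N\right) 6}{7} = - \frac{2}{7} + \frac{\left(N^{2} + 5 N\right) 6}{7} = - \frac{2}{7} + \frac{6 N^{2} + 30 N}{7} = - \frac{2}{7} + \left(\frac{6 N^{2}}{7} + \frac{30 N}{7}\right) = - \frac{2}{7} + \frac{6 N^{2}}{7} + \frac{30 N}{7}$)
$\frac{K}{o{\left(151 + 129 \right)}} = - \frac{87014}{- \frac{2}{7} + \frac{6 \left(151 + 129\right)^{2}}{7} + \frac{30 \left(151 + 129\right)}{7}} = - \frac{87014}{- \frac{2}{7} + \frac{6 \cdot 280^{2}}{7} + \frac{30}{7} \cdot 280} = - \frac{87014}{- \frac{2}{7} + \frac{6}{7} \cdot 78400 + 1200} = - \frac{87014}{- \frac{2}{7} + 67200 + 1200} = - \frac{87014}{\frac{478798}{7}} = \left(-87014\right) \frac{7}{478798} = - \frac{304549}{239399}$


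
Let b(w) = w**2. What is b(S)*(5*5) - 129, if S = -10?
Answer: 2371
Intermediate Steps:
b(S)*(5*5) - 129 = (-10)**2*(5*5) - 129 = 100*25 - 129 = 2500 - 129 = 2371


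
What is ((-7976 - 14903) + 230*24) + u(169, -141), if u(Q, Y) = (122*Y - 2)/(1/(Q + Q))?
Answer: -5832311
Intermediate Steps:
u(Q, Y) = 2*Q*(-2 + 122*Y) (u(Q, Y) = (-2 + 122*Y)/(1/(2*Q)) = (-2 + 122*Y)/((1/(2*Q))) = (-2 + 122*Y)*(2*Q) = 2*Q*(-2 + 122*Y))
((-7976 - 14903) + 230*24) + u(169, -141) = ((-7976 - 14903) + 230*24) + 4*169*(-1 + 61*(-141)) = (-22879 + 5520) + 4*169*(-1 - 8601) = -17359 + 4*169*(-8602) = -17359 - 5814952 = -5832311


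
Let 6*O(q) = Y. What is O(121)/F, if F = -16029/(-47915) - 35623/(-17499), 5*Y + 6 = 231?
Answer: 12576968775/3974735032 ≈ 3.1642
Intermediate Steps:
Y = 45 (Y = -6/5 + (1/5)*231 = -6/5 + 231/5 = 45)
O(q) = 15/2 (O(q) = (1/6)*45 = 15/2)
F = 1987367516/838464585 (F = -16029*(-1/47915) - 35623*(-1/17499) = 16029/47915 + 35623/17499 = 1987367516/838464585 ≈ 2.3702)
O(121)/F = 15/(2*(1987367516/838464585)) = (15/2)*(838464585/1987367516) = 12576968775/3974735032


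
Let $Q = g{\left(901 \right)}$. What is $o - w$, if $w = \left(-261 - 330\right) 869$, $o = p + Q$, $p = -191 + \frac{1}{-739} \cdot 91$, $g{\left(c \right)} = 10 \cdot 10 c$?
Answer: $\frac{445977541}{739} \approx 6.0349 \cdot 10^{5}$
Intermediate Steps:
$g{\left(c \right)} = 100 c$
$p = - \frac{141240}{739}$ ($p = -191 - \frac{91}{739} = - \frac{141240}{739} \approx -191.12$)
$Q = 90100$ ($Q = 100 \cdot 901 = 90100$)
$o = \frac{66442660}{739}$ ($o = - \frac{141240}{739} + 90100 = \frac{66442660}{739} \approx 89909.0$)
$w = -513579$ ($w = \left(-591\right) 869 = -513579$)
$o - w = \frac{66442660}{739} - -513579 = \frac{66442660}{739} + 513579 = \frac{445977541}{739}$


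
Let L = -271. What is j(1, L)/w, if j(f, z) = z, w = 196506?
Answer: -271/196506 ≈ -0.0013791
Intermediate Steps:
j(1, L)/w = -271/196506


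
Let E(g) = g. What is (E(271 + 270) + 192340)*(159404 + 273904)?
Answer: 83576880348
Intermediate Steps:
(E(271 + 270) + 192340)*(159404 + 273904) = ((271 + 270) + 192340)*(159404 + 273904) = (541 + 192340)*433308 = 192881*433308 = 83576880348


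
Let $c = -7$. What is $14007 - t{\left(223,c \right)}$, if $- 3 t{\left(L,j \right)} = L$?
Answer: $\frac{42244}{3} \approx 14081.0$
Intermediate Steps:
$t{\left(L,j \right)} = - \frac{L}{3}$
$14007 - t{\left(223,c \right)} = 14007 - \left(- \frac{1}{3}\right) 223 = 14007 - - \frac{223}{3} = 14007 + \frac{223}{3} = \frac{42244}{3}$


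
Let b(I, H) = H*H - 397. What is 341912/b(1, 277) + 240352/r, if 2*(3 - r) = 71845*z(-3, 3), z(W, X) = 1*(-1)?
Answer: 15314954210/1371132633 ≈ 11.170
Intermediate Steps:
z(W, X) = -1
r = 71851/2 (r = 3 - 71845*(-1)/2 = 3 - ½*(-71845) = 3 + 71845/2 = 71851/2 ≈ 35926.)
b(I, H) = -397 + H² (b(I, H) = H² - 397 = -397 + H²)
341912/b(1, 277) + 240352/r = 341912/(-397 + 277²) + 240352/(71851/2) = 341912/(-397 + 76729) + 240352*(2/71851) = 341912/76332 + 480704/71851 = 341912*(1/76332) + 480704/71851 = 85478/19083 + 480704/71851 = 15314954210/1371132633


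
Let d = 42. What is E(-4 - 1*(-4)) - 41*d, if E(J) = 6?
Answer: -1716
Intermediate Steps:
E(-4 - 1*(-4)) - 41*d = 6 - 41*42 = 6 - 1722 = -1716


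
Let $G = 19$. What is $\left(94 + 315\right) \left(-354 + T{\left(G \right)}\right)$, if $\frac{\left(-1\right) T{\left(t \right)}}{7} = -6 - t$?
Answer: $-73211$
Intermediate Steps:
$T{\left(t \right)} = 42 + 7 t$ ($T{\left(t \right)} = - 7 \left(-6 - t\right) = 42 + 7 t$)
$\left(94 + 315\right) \left(-354 + T{\left(G \right)}\right) = \left(94 + 315\right) \left(-354 + \left(42 + 7 \cdot 19\right)\right) = 409 \left(-354 + \left(42 + 133\right)\right) = 409 \left(-354 + 175\right) = 409 \left(-179\right) = -73211$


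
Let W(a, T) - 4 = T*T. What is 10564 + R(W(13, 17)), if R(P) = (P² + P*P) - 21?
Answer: 182241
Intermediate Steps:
W(a, T) = 4 + T² (W(a, T) = 4 + T*T = 4 + T²)
R(P) = -21 + 2*P² (R(P) = (P² + P²) - 21 = 2*P² - 21 = -21 + 2*P²)
10564 + R(W(13, 17)) = 10564 + (-21 + 2*(4 + 17²)²) = 10564 + (-21 + 2*(4 + 289)²) = 10564 + (-21 + 2*293²) = 10564 + (-21 + 2*85849) = 10564 + (-21 + 171698) = 10564 + 171677 = 182241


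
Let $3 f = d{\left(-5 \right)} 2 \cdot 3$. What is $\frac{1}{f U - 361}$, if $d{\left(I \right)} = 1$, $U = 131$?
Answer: $- \frac{1}{99} \approx -0.010101$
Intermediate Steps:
$f = 2$ ($f = \frac{1 \cdot 2 \cdot 3}{3} = \frac{2 \cdot 3}{3} = \frac{1}{3} \cdot 6 = 2$)
$\frac{1}{f U - 361} = \frac{1}{2 \cdot 131 - 361} = \frac{1}{262 - 361} = \frac{1}{-99} = - \frac{1}{99}$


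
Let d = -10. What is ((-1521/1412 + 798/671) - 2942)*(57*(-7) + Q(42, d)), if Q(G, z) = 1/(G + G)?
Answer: 93416279030485/79585968 ≈ 1.1738e+6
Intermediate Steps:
Q(G, z) = 1/(2*G)
((-1521/1412 + 798/671) - 2942)*(57*(-7) + Q(42, d)) = ((-1521/1412 + 798/671) - 2942)*(57*(-7) + (½)/42) = ((-1521*1/1412 + 798*(1/671)) - 2942)*(-399 + (½)*(1/42)) = ((-1521/1412 + 798/671) - 2942)*(-399 + 1/84) = (106185/947452 - 2942)*(-33515/84) = -2787297599/947452*(-33515/84) = 93416279030485/79585968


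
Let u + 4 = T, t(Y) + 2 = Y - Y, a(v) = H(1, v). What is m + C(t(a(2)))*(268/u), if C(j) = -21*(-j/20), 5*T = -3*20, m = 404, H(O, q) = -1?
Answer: 17567/40 ≈ 439.17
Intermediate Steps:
a(v) = -1
T = -12 (T = (-3*20)/5 = (⅕)*(-60) = -12)
t(Y) = -2 (t(Y) = -2 + (Y - Y) = -2 + 0 = -2)
u = -16 (u = -4 - 12 = -16)
C(j) = 21*j/20 (C(j) = -(-21)*j/20 = 21*j/20)
m + C(t(a(2)))*(268/u) = 404 + ((21/20)*(-2))*(268/(-16)) = 404 - 2814*(-1)/(5*16) = 404 - 21/10*(-67/4) = 404 + 1407/40 = 17567/40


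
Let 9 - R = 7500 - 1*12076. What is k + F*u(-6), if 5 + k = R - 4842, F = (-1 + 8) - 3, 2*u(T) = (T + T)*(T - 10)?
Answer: 122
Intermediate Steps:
u(T) = T*(-10 + T) (u(T) = ((T + T)*(T - 10))/2 = ((2*T)*(-10 + T))/2 = (2*T*(-10 + T))/2 = T*(-10 + T))
F = 4 (F = 7 - 3 = 4)
R = 4585 (R = 9 - (7500 - 1*12076) = 9 - (7500 - 12076) = 9 - 1*(-4576) = 9 + 4576 = 4585)
k = -262 (k = -5 + (4585 - 4842) = -5 - 257 = -262)
k + F*u(-6) = -262 + 4*(-6*(-10 - 6)) = -262 + 4*(-6*(-16)) = -262 + 4*96 = -262 + 384 = 122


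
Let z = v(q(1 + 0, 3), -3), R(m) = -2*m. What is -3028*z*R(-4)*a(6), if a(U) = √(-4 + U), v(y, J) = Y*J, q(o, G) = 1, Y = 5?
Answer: 363360*√2 ≈ 5.1387e+5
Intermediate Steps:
v(y, J) = 5*J
z = -15 (z = 5*(-3) = -15)
-3028*z*R(-4)*a(6) = -3028*(-(-30)*(-4))*√(-4 + 6) = -3028*(-15*8)*√2 = -(-363360)*√2 = 363360*√2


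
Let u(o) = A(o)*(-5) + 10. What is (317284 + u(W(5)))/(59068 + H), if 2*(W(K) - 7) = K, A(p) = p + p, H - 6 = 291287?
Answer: 105733/116787 ≈ 0.90535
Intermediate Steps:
H = 291293 (H = 6 + 291287 = 291293)
A(p) = 2*p
W(K) = 7 + K/2
u(o) = 10 - 10*o (u(o) = (2*o)*(-5) + 10 = -10*o + 10 = 10 - 10*o)
(317284 + u(W(5)))/(59068 + H) = (317284 + (10 - 10*(7 + (½)*5)))/(59068 + 291293) = (317284 + (10 - 10*(7 + 5/2)))/350361 = (317284 + (10 - 10*19/2))*(1/350361) = (317284 + (10 - 95))*(1/350361) = (317284 - 85)*(1/350361) = 317199*(1/350361) = 105733/116787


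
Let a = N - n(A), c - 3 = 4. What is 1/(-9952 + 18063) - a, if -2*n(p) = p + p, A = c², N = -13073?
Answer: 105637665/8111 ≈ 13024.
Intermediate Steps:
c = 7 (c = 3 + 4 = 7)
A = 49 (A = 7² = 49)
n(p) = -p (n(p) = -(p + p)/2 = -p)
a = -13024 (a = -13073 - (-1)*49 = -13073 - 1*(-49) = -13073 + 49 = -13024)
1/(-9952 + 18063) - a = 1/(-9952 + 18063) - 1*(-13024) = 1/8111 + 13024 = 105637665/8111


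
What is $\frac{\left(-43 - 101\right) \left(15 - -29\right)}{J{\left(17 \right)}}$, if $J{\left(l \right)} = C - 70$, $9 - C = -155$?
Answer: $- \frac{3168}{47} \approx -67.404$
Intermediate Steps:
$C = 164$ ($C = 9 - -155 = 9 + 155 = 164$)
$J{\left(l \right)} = 94$ ($J{\left(l \right)} = 164 - 70 = 94$)
$\frac{\left(-43 - 101\right) \left(15 - -29\right)}{J{\left(17 \right)}} = \frac{\left(-43 - 101\right) \left(15 - -29\right)}{94} = - 144 \left(15 + 29\right) \frac{1}{94} = \left(-144\right) 44 \cdot \frac{1}{94} = \left(-6336\right) \frac{1}{94} = - \frac{3168}{47}$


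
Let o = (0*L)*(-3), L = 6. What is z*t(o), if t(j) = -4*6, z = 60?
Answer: -1440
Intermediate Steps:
o = 0 (o = (0*6)*(-3) = 0*(-3) = 0)
t(j) = -24
z*t(o) = 60*(-24) = -1440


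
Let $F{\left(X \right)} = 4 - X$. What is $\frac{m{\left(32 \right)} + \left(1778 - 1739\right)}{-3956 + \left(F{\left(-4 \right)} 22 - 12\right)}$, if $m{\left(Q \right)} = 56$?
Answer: $- \frac{95}{3792} \approx -0.025053$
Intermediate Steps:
$\frac{m{\left(32 \right)} + \left(1778 - 1739\right)}{-3956 + \left(F{\left(-4 \right)} 22 - 12\right)} = \frac{56 + \left(1778 - 1739\right)}{-3956 - \left(12 - \left(4 - -4\right) 22\right)} = \frac{56 + 39}{-3956 - \left(12 - \left(4 + 4\right) 22\right)} = \frac{95}{-3956 + \left(8 \cdot 22 - 12\right)} = \frac{95}{-3956 + \left(176 - 12\right)} = \frac{95}{-3956 + 164} = \frac{95}{-3792} = 95 \left(- \frac{1}{3792}\right) = - \frac{95}{3792}$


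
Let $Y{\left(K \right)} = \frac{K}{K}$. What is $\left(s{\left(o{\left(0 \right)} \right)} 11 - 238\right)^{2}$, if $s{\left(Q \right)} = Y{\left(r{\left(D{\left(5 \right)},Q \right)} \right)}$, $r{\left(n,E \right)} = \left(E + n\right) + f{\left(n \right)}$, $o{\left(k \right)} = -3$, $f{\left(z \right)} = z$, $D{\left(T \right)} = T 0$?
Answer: $51529$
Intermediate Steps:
$D{\left(T \right)} = 0$
$r{\left(n,E \right)} = E + 2 n$ ($r{\left(n,E \right)} = \left(E + n\right) + n = E + 2 n$)
$Y{\left(K \right)} = 1$
$s{\left(Q \right)} = 1$
$\left(s{\left(o{\left(0 \right)} \right)} 11 - 238\right)^{2} = \left(1 \cdot 11 - 238\right)^{2} = \left(11 - 238\right)^{2} = \left(-227\right)^{2} = 51529$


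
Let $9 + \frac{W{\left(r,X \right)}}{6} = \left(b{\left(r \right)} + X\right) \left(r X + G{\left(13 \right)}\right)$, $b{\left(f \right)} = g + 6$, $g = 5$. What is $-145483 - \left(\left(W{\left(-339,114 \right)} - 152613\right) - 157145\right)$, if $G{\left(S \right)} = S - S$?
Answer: $29148829$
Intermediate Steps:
$b{\left(f \right)} = 11$ ($b{\left(f \right)} = 5 + 6 = 11$)
$G{\left(S \right)} = 0$
$W{\left(r,X \right)} = -54 + 6 X r \left(11 + X\right)$ ($W{\left(r,X \right)} = -54 + 6 \left(11 + X\right) \left(r X + 0\right) = -54 + 6 \left(11 + X\right) \left(X r + 0\right) = -54 + 6 \left(11 + X\right) X r = -54 + 6 X r \left(11 + X\right)$)
$-145483 - \left(\left(W{\left(-339,114 \right)} - 152613\right) - 157145\right) = -145483 - \left(\left(\left(-54 + 6 \left(-339\right) 114^{2} + 66 \cdot 114 \left(-339\right)\right) - 152613\right) - 157145\right) = -145483 - \left(\left(\left(-54 + 6 \left(-339\right) 12996 - 2550636\right) - 152613\right) - 157145\right) = -145483 - \left(\left(\left(-54 - 26433864 - 2550636\right) - 152613\right) - 157145\right) = -145483 - \left(\left(-28984554 - 152613\right) - 157145\right) = -145483 - \left(-29137167 - 157145\right) = -145483 - -29294312 = -145483 + 29294312 = 29148829$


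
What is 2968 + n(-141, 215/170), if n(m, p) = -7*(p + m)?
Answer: 134169/34 ≈ 3946.1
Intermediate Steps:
n(m, p) = -7*m - 7*p (n(m, p) = -7*(m + p) = -7*m - 7*p)
2968 + n(-141, 215/170) = 2968 + (-7*(-141) - 1505/170) = 2968 + (987 - 1505/170) = 2968 + (987 - 7*43/34) = 2968 + (987 - 301/34) = 2968 + 33257/34 = 134169/34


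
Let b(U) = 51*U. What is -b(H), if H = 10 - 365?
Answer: 18105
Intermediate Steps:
H = -355
-b(H) = -51*(-355) = -1*(-18105) = 18105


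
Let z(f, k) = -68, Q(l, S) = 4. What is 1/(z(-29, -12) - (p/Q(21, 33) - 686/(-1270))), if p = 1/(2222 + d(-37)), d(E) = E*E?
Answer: -9121140/625165007 ≈ -0.014590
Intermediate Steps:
d(E) = E²
p = 1/3591 (p = 1/(2222 + (-37)²) = 1/(2222 + 1369) = 1/3591 ≈ 0.00027847)
1/(z(-29, -12) - (p/Q(21, 33) - 686/(-1270))) = 1/(-68 - ((1/3591)/4 - 686/(-1270))) = 1/(-68 - ((1/3591)*(¼) - 686*(-1/1270))) = 1/(-68 - (1/14364 + 343/635)) = 1/(-68 - 1*4927487/9121140) = 1/(-68 - 4927487/9121140) = 1/(-625165007/9121140) = -9121140/625165007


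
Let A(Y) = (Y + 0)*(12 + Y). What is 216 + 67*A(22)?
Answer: 50332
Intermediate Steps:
A(Y) = Y*(12 + Y)
216 + 67*A(22) = 216 + 67*(22*(12 + 22)) = 216 + 67*(22*34) = 216 + 67*748 = 216 + 50116 = 50332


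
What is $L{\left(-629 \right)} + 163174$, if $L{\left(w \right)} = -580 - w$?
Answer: $163223$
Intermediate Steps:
$L{\left(-629 \right)} + 163174 = \left(-580 - -629\right) + 163174 = \left(-580 + 629\right) + 163174 = 49 + 163174 = 163223$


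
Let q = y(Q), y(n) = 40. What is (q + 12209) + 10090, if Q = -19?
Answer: 22339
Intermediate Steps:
q = 40
(q + 12209) + 10090 = (40 + 12209) + 10090 = 12249 + 10090 = 22339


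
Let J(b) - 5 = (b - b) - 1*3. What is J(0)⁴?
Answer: 16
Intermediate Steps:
J(b) = 2 (J(b) = 5 + ((b - b) - 1*3) = 5 + (0 - 3) = 5 - 3 = 2)
J(0)⁴ = 2⁴ = 16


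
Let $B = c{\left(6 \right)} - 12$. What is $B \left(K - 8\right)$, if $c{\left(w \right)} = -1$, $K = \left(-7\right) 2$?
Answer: $286$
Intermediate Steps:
$K = -14$
$B = -13$ ($B = -1 - 12 = -13$)
$B \left(K - 8\right) = - 13 \left(-14 - 8\right) = \left(-13\right) \left(-22\right) = 286$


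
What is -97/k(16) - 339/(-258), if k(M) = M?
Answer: -3267/688 ≈ -4.7485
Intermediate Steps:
-97/k(16) - 339/(-258) = -97/16 - 339/(-258) = -97*1/16 - 339*(-1/258) = -97/16 + 113/86 = -3267/688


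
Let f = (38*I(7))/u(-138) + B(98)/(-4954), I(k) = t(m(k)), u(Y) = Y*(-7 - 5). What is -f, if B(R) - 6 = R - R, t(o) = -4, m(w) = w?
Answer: 47684/512739 ≈ 0.092999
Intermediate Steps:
u(Y) = -12*Y (u(Y) = Y*(-12) = -12*Y)
B(R) = 6 (B(R) = 6 + (R - R) = 6 + 0 = 6)
I(k) = -4
f = -47684/512739 (f = (38*(-4))/((-12*(-138))) + 6/(-4954) = -152/1656 + 6*(-1/4954) = -152*1/1656 - 3/2477 = -19/207 - 3/2477 = -47684/512739 ≈ -0.092999)
-f = -1*(-47684/512739) = 47684/512739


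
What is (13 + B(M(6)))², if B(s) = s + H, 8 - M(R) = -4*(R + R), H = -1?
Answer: 4624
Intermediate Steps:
M(R) = 8 + 8*R (M(R) = 8 - (-4)*(R + R) = 8 - (-4)*2*R = 8 - (-8)*R = 8 + 8*R)
B(s) = -1 + s (B(s) = s - 1 = -1 + s)
(13 + B(M(6)))² = (13 + (-1 + (8 + 8*6)))² = (13 + (-1 + (8 + 48)))² = (13 + (-1 + 56))² = (13 + 55)² = 68² = 4624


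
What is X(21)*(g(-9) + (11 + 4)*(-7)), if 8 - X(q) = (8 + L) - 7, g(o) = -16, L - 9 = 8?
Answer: 1210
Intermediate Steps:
L = 17 (L = 9 + 8 = 17)
X(q) = -10 (X(q) = 8 - ((8 + 17) - 7) = 8 - (25 - 7) = 8 - 1*18 = 8 - 18 = -10)
X(21)*(g(-9) + (11 + 4)*(-7)) = -10*(-16 + (11 + 4)*(-7)) = -10*(-16 + 15*(-7)) = -10*(-16 - 105) = -10*(-121) = 1210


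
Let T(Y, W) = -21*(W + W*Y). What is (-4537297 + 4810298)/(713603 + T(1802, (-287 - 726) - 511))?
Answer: 273001/58416815 ≈ 0.0046733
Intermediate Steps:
T(Y, W) = -21*W - 21*W*Y
(-4537297 + 4810298)/(713603 + T(1802, (-287 - 726) - 511)) = (-4537297 + 4810298)/(713603 - 21*((-287 - 726) - 511)*(1 + 1802)) = 273001/(713603 - 21*(-1013 - 511)*1803) = 273001/(713603 - 21*(-1524)*1803) = 273001/(713603 + 57703212) = 273001/58416815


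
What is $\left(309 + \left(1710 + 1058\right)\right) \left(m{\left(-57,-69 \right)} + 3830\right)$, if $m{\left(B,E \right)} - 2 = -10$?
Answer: $11760294$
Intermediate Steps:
$m{\left(B,E \right)} = -8$ ($m{\left(B,E \right)} = 2 - 10 = -8$)
$\left(309 + \left(1710 + 1058\right)\right) \left(m{\left(-57,-69 \right)} + 3830\right) = \left(309 + \left(1710 + 1058\right)\right) \left(-8 + 3830\right) = \left(309 + 2768\right) 3822 = 3077 \cdot 3822 = 11760294$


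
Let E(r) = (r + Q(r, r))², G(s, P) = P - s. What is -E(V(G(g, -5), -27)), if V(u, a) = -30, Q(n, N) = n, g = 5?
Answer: -3600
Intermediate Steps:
E(r) = 4*r² (E(r) = (r + r)² = (2*r)² = 4*r²)
-E(V(G(g, -5), -27)) = -4*(-30)² = -4*900 = -1*3600 = -3600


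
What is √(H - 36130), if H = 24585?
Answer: I*√11545 ≈ 107.45*I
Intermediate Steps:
√(H - 36130) = √(24585 - 36130) = √(-11545) = I*√11545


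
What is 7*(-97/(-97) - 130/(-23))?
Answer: 1071/23 ≈ 46.565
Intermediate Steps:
7*(-97/(-97) - 130/(-23)) = 7*(-97*(-1/97) - 130*(-1/23)) = 7*(1 + 130/23) = 7*(153/23) = 1071/23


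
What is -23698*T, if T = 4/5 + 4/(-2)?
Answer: 142188/5 ≈ 28438.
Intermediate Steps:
T = -6/5 (T = 4*(⅕) + 4*(-½) = ⅘ - 2 = -6/5 ≈ -1.2000)
-23698*T = -23698*(-6/5) = 142188/5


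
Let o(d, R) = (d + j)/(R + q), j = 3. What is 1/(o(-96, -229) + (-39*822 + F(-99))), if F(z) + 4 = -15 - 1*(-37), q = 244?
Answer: -5/160231 ≈ -3.1205e-5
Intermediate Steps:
F(z) = 18 (F(z) = -4 + (-15 - 1*(-37)) = -4 + (-15 + 37) = -4 + 22 = 18)
o(d, R) = (3 + d)/(244 + R) (o(d, R) = (d + 3)/(R + 244) = (3 + d)/(244 + R))
1/(o(-96, -229) + (-39*822 + F(-99))) = 1/((3 - 96)/(244 - 229) + (-39*822 + 18)) = 1/(-93/15 + (-32058 + 18)) = 1/((1/15)*(-93) - 32040) = 1/(-31/5 - 32040) = 1/(-160231/5) = -5/160231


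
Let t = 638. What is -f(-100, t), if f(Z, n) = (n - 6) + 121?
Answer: -753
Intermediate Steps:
f(Z, n) = 115 + n (f(Z, n) = (-6 + n) + 121 = 115 + n)
-f(-100, t) = -(115 + 638) = -1*753 = -753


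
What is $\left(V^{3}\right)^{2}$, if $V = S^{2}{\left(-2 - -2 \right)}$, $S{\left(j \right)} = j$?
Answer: $0$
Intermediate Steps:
$V = 0$ ($V = \left(-2 - -2\right)^{2} = \left(-2 + 2\right)^{2} = 0^{2} = 0$)
$\left(V^{3}\right)^{2} = \left(0^{3}\right)^{2} = 0^{2} = 0$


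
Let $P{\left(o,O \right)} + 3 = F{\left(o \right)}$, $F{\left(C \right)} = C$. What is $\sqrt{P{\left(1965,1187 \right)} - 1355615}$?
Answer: $i \sqrt{1353653} \approx 1163.5 i$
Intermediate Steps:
$P{\left(o,O \right)} = -3 + o$
$\sqrt{P{\left(1965,1187 \right)} - 1355615} = \sqrt{\left(-3 + 1965\right) - 1355615} = \sqrt{1962 - 1355615} = \sqrt{-1353653} = i \sqrt{1353653}$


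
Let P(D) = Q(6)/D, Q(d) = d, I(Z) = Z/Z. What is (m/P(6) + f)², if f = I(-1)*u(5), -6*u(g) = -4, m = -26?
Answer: 5776/9 ≈ 641.78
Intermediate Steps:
I(Z) = 1
P(D) = 6/D
u(g) = ⅔ (u(g) = -⅙*(-4) = ⅔)
f = ⅔ (f = 1*(⅔) = ⅔ ≈ 0.66667)
(m/P(6) + f)² = (-26/1 + ⅔)² = (-26*1 + ⅔)² = (-26 + ⅔)² = (-76/3)² = 5776/9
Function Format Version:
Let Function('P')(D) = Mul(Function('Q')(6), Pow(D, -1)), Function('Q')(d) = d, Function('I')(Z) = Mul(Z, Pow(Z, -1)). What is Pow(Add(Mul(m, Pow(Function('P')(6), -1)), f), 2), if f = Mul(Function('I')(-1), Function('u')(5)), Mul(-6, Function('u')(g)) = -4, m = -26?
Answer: Rational(5776, 9) ≈ 641.78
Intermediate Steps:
Function('I')(Z) = 1
Function('P')(D) = Mul(6, Pow(D, -1))
Function('u')(g) = Rational(2, 3) (Function('u')(g) = Mul(Rational(-1, 6), -4) = Rational(2, 3))
f = Rational(2, 3) (f = Mul(1, Rational(2, 3)) = Rational(2, 3) ≈ 0.66667)
Pow(Add(Mul(m, Pow(Function('P')(6), -1)), f), 2) = Pow(Add(Mul(-26, Pow(Mul(6, Pow(6, -1)), -1)), Rational(2, 3)), 2) = Pow(Add(Mul(-26, Pow(Mul(6, Rational(1, 6)), -1)), Rational(2, 3)), 2) = Pow(Add(Mul(-26, Pow(1, -1)), Rational(2, 3)), 2) = Pow(Add(Mul(-26, 1), Rational(2, 3)), 2) = Pow(Add(-26, Rational(2, 3)), 2) = Pow(Rational(-76, 3), 2) = Rational(5776, 9)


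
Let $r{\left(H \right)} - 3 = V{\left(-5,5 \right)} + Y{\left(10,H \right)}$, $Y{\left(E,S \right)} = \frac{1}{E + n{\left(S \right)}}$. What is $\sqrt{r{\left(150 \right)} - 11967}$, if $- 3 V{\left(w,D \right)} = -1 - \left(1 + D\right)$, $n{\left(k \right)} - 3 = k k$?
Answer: $\frac{i \sqrt{54563339916078}}{67539} \approx 109.37 i$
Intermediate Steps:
$n{\left(k \right)} = 3 + k^{2}$ ($n{\left(k \right)} = 3 + k k = 3 + k^{2}$)
$V{\left(w,D \right)} = \frac{2}{3} + \frac{D}{3}$ ($V{\left(w,D \right)} = - \frac{-1 - \left(1 + D\right)}{3} = - \frac{-2 - D}{3} = \frac{2}{3} + \frac{D}{3}$)
$Y{\left(E,S \right)} = \frac{1}{3 + E + S^{2}}$ ($Y{\left(E,S \right)} = \frac{1}{E + \left(3 + S^{2}\right)} = \frac{1}{3 + E + S^{2}}$)
$r{\left(H \right)} = \frac{16}{3} + \frac{1}{13 + H^{2}}$ ($r{\left(H \right)} = 3 + \left(\left(\frac{2}{3} + \frac{1}{3} \cdot 5\right) + \frac{1}{3 + 10 + H^{2}}\right) = 3 + \left(\left(\frac{2}{3} + \frac{5}{3}\right) + \frac{1}{13 + H^{2}}\right) = 3 + \left(\frac{7}{3} + \frac{1}{13 + H^{2}}\right) = \frac{16}{3} + \frac{1}{13 + H^{2}}$)
$\sqrt{r{\left(150 \right)} - 11967} = \sqrt{\frac{211 + 16 \cdot 150^{2}}{3 \left(13 + 150^{2}\right)} - 11967} = \sqrt{\frac{211 + 16 \cdot 22500}{3 \left(13 + 22500\right)} - 11967} = \sqrt{\frac{211 + 360000}{3 \cdot 22513} - 11967} = \sqrt{\frac{1}{3} \cdot \frac{1}{22513} \cdot 360211 - 11967} = \sqrt{\frac{360211}{67539} - 11967} = \sqrt{- \frac{807879002}{67539}} = \frac{i \sqrt{54563339916078}}{67539}$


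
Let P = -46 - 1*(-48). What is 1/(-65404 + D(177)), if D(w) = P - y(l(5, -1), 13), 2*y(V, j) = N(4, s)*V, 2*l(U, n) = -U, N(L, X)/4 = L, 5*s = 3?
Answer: -1/65382 ≈ -1.5295e-5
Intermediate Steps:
s = ⅗ (s = (⅕)*3 = ⅗ ≈ 0.60000)
N(L, X) = 4*L
l(U, n) = -U/2 (l(U, n) = (-U)/2 = -U/2)
P = 2 (P = -46 + 48 = 2)
y(V, j) = 8*V (y(V, j) = ((4*4)*V)/2 = (16*V)/2 = 8*V)
D(w) = 22 (D(w) = 2 - 8*(-½*5) = 2 - 8*(-5)/2 = 2 - 1*(-20) = 2 + 20 = 22)
1/(-65404 + D(177)) = 1/(-65404 + 22) = 1/(-65382) = -1/65382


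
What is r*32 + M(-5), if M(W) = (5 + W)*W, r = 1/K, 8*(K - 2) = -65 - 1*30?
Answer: -256/79 ≈ -3.2405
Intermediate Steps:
K = -79/8 (K = 2 + (-65 - 1*30)/8 = 2 + (-65 - 30)/8 = 2 + (1/8)*(-95) = 2 - 95/8 = -79/8 ≈ -9.8750)
r = -8/79 (r = 1/(-79/8) = -8/79 ≈ -0.10127)
M(W) = W*(5 + W)
r*32 + M(-5) = -8/79*32 - 5*(5 - 5) = -256/79 - 5*0 = -256/79 + 0 = -256/79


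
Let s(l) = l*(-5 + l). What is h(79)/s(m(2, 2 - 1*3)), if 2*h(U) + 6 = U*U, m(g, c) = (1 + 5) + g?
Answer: 6235/48 ≈ 129.90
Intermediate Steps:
m(g, c) = 6 + g
h(U) = -3 + U²/2 (h(U) = -3 + (U*U)/2 = -3 + U²/2)
h(79)/s(m(2, 2 - 1*3)) = (-3 + (½)*79²)/(((6 + 2)*(-5 + (6 + 2)))) = (-3 + (½)*6241)/((8*(-5 + 8))) = (-3 + 6241/2)/((8*3)) = (6235/2)/24 = (6235/2)*(1/24) = 6235/48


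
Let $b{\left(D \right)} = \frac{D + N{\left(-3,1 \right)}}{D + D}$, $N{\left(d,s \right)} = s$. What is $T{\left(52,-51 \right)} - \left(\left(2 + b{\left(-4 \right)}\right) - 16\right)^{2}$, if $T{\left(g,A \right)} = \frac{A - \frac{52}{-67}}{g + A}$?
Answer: $- \frac{1011387}{4288} \approx -235.86$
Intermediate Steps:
$T{\left(g,A \right)} = \frac{\frac{52}{67} + A}{A + g}$ ($T{\left(g,A \right)} = \frac{A - - \frac{52}{67}}{A + g} = \frac{A + \frac{52}{67}}{A + g} = \frac{\frac{52}{67} + A}{A + g}$)
$b{\left(D \right)} = \frac{1 + D}{2 D}$ ($b{\left(D \right)} = \frac{D + 1}{D + D} = \frac{1 + D}{2 D}$)
$T{\left(52,-51 \right)} - \left(\left(2 + b{\left(-4 \right)}\right) - 16\right)^{2} = \frac{\frac{52}{67} - 51}{-51 + 52} - \left(\left(2 + \frac{1 - 4}{2 \left(-4\right)}\right) - 16\right)^{2} = 1^{-1} \left(- \frac{3365}{67}\right) - \left(\left(2 + \frac{1}{2} \left(- \frac{1}{4}\right) \left(-3\right)\right) - 16\right)^{2} = 1 \left(- \frac{3365}{67}\right) - \left(\left(2 + \frac{3}{8}\right) - 16\right)^{2} = - \frac{3365}{67} - \left(\frac{19}{8} - 16\right)^{2} = - \frac{3365}{67} - \left(- \frac{109}{8}\right)^{2} = - \frac{3365}{67} - \frac{11881}{64} = - \frac{1011387}{4288}$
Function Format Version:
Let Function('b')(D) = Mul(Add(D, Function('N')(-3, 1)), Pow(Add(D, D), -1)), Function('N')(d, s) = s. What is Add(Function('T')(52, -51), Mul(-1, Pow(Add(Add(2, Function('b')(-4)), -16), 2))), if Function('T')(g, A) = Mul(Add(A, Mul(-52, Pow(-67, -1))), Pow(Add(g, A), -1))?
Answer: Rational(-1011387, 4288) ≈ -235.86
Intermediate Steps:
Function('T')(g, A) = Mul(Pow(Add(A, g), -1), Add(Rational(52, 67), A)) (Function('T')(g, A) = Mul(Add(A, Mul(-52, Rational(-1, 67))), Pow(Add(A, g), -1)) = Mul(Add(A, Rational(52, 67)), Pow(Add(A, g), -1)) = Mul(Add(Rational(52, 67), A), Pow(Add(A, g), -1)) = Mul(Pow(Add(A, g), -1), Add(Rational(52, 67), A)))
Function('b')(D) = Mul(Rational(1, 2), Pow(D, -1), Add(1, D)) (Function('b')(D) = Mul(Add(D, 1), Pow(Add(D, D), -1)) = Mul(Add(1, D), Pow(Mul(2, D), -1)) = Mul(Add(1, D), Mul(Rational(1, 2), Pow(D, -1))) = Mul(Rational(1, 2), Pow(D, -1), Add(1, D)))
Add(Function('T')(52, -51), Mul(-1, Pow(Add(Add(2, Function('b')(-4)), -16), 2))) = Add(Mul(Pow(Add(-51, 52), -1), Add(Rational(52, 67), -51)), Mul(-1, Pow(Add(Add(2, Mul(Rational(1, 2), Pow(-4, -1), Add(1, -4))), -16), 2))) = Add(Mul(Pow(1, -1), Rational(-3365, 67)), Mul(-1, Pow(Add(Add(2, Mul(Rational(1, 2), Rational(-1, 4), -3)), -16), 2))) = Add(Mul(1, Rational(-3365, 67)), Mul(-1, Pow(Add(Add(2, Rational(3, 8)), -16), 2))) = Add(Rational(-3365, 67), Mul(-1, Pow(Add(Rational(19, 8), -16), 2))) = Add(Rational(-3365, 67), Mul(-1, Pow(Rational(-109, 8), 2))) = Add(Rational(-3365, 67), Mul(-1, Rational(11881, 64))) = Add(Rational(-3365, 67), Rational(-11881, 64)) = Rational(-1011387, 4288)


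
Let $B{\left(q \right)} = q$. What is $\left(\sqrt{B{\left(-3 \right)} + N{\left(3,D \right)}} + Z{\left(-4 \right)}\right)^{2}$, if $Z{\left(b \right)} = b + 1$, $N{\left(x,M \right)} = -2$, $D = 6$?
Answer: $\left(3 - i \sqrt{5}\right)^{2} \approx 4.0 - 13.416 i$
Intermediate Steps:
$Z{\left(b \right)} = 1 + b$
$\left(\sqrt{B{\left(-3 \right)} + N{\left(3,D \right)}} + Z{\left(-4 \right)}\right)^{2} = \left(\sqrt{-3 - 2} + \left(1 - 4\right)\right)^{2} = \left(\sqrt{-5} - 3\right)^{2} = \left(i \sqrt{5} - 3\right)^{2} = \left(-3 + i \sqrt{5}\right)^{2}$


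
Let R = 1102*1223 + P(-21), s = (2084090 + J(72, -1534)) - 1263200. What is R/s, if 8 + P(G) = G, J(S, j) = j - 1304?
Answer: 449239/272684 ≈ 1.6475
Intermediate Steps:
J(S, j) = -1304 + j
P(G) = -8 + G
s = 818052 (s = (2084090 + (-1304 - 1534)) - 1263200 = (2084090 - 2838) - 1263200 = 2081252 - 1263200 = 818052)
R = 1347717 (R = 1102*1223 + (-8 - 21) = 1347746 - 29 = 1347717)
R/s = 1347717/818052 = 1347717*(1/818052) = 449239/272684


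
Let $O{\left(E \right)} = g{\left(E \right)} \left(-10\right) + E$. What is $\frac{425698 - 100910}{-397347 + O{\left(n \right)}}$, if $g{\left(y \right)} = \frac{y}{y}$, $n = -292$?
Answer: $- \frac{324788}{397649} \approx -0.81677$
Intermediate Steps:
$g{\left(y \right)} = 1$
$O{\left(E \right)} = -10 + E$ ($O{\left(E \right)} = 1 \left(-10\right) + E = -10 + E$)
$\frac{425698 - 100910}{-397347 + O{\left(n \right)}} = \frac{425698 - 100910}{-397347 - 302} = \frac{324788}{-397347 - 302} = \frac{324788}{-397649} = 324788 \left(- \frac{1}{397649}\right) = - \frac{324788}{397649}$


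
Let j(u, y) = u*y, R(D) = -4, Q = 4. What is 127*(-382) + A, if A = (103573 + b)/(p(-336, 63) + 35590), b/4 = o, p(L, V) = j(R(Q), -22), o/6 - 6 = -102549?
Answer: -1733239951/35678 ≈ -48580.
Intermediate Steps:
o = -615258 (o = 36 + 6*(-102549) = 36 - 615294 = -615258)
p(L, V) = 88 (p(L, V) = -4*(-22) = 88)
b = -2461032 (b = 4*(-615258) = -2461032)
A = -2357459/35678 (A = (103573 - 2461032)/(88 + 35590) = -2357459/35678 ≈ -66.076)
127*(-382) + A = 127*(-382) - 2357459/35678 = -48514 - 2357459/35678 = -1733239951/35678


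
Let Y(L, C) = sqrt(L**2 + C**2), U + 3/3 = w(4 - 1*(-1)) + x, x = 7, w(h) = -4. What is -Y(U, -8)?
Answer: -2*sqrt(17) ≈ -8.2462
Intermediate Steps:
U = 2 (U = -1 + (-4 + 7) = -1 + 3 = 2)
Y(L, C) = sqrt(C**2 + L**2)
-Y(U, -8) = -sqrt((-8)**2 + 2**2) = -sqrt(64 + 4) = -sqrt(68) = -2*sqrt(17)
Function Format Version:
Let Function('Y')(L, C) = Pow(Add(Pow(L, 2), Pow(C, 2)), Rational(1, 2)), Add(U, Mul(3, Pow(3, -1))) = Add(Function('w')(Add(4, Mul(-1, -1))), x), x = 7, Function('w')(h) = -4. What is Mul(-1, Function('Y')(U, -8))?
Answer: Mul(-2, Pow(17, Rational(1, 2))) ≈ -8.2462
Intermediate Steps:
U = 2 (U = Add(-1, Add(-4, 7)) = Add(-1, 3) = 2)
Function('Y')(L, C) = Pow(Add(Pow(C, 2), Pow(L, 2)), Rational(1, 2))
Mul(-1, Function('Y')(U, -8)) = Mul(-1, Pow(Add(Pow(-8, 2), Pow(2, 2)), Rational(1, 2))) = Mul(-1, Pow(Add(64, 4), Rational(1, 2))) = Mul(-1, Pow(68, Rational(1, 2))) = Mul(-1, Mul(2, Pow(17, Rational(1, 2)))) = Mul(-2, Pow(17, Rational(1, 2)))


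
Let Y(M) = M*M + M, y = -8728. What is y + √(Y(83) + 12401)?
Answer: -8728 + √19373 ≈ -8588.8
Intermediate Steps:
Y(M) = M + M² (Y(M) = M² + M = M + M²)
y + √(Y(83) + 12401) = -8728 + √(83*(1 + 83) + 12401) = -8728 + √(83*84 + 12401) = -8728 + √(6972 + 12401) = -8728 + √19373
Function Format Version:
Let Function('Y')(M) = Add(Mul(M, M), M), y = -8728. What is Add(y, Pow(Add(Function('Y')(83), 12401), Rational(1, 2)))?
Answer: Add(-8728, Pow(19373, Rational(1, 2))) ≈ -8588.8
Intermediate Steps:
Function('Y')(M) = Add(M, Pow(M, 2)) (Function('Y')(M) = Add(Pow(M, 2), M) = Add(M, Pow(M, 2)))
Add(y, Pow(Add(Function('Y')(83), 12401), Rational(1, 2))) = Add(-8728, Pow(Add(Mul(83, Add(1, 83)), 12401), Rational(1, 2))) = Add(-8728, Pow(Add(Mul(83, 84), 12401), Rational(1, 2))) = Add(-8728, Pow(Add(6972, 12401), Rational(1, 2))) = Add(-8728, Pow(19373, Rational(1, 2)))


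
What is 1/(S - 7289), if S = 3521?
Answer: -1/3768 ≈ -0.00026539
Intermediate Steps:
1/(S - 7289) = 1/(3521 - 7289) = 1/(-3768) = -1/3768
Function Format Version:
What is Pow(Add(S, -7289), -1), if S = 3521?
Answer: Rational(-1, 3768) ≈ -0.00026539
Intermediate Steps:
Pow(Add(S, -7289), -1) = Pow(Add(3521, -7289), -1) = Pow(-3768, -1) = Rational(-1, 3768)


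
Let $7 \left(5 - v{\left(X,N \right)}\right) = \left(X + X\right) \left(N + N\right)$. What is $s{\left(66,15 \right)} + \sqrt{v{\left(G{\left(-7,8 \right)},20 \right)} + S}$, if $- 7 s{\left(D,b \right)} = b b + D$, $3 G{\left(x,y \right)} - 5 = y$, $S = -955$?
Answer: $- \frac{291}{7} + \frac{i \sqrt{440790}}{21} \approx -41.571 + 31.615 i$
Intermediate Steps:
$G{\left(x,y \right)} = \frac{5}{3} + \frac{y}{3}$
$v{\left(X,N \right)} = 5 - \frac{4 N X}{7}$ ($v{\left(X,N \right)} = 5 - \frac{\left(X + X\right) \left(N + N\right)}{7} = 5 - \frac{2 X 2 N}{7} = 5 - \frac{4 N X}{7}$)
$s{\left(D,b \right)} = - \frac{D}{7} - \frac{b^{2}}{7}$ ($s{\left(D,b \right)} = - \frac{b b + D}{7} = - \frac{b^{2} + D}{7} = - \frac{D + b^{2}}{7} = - \frac{D}{7} - \frac{b^{2}}{7}$)
$s{\left(66,15 \right)} + \sqrt{v{\left(G{\left(-7,8 \right)},20 \right)} + S} = \left(\left(- \frac{1}{7}\right) 66 - \frac{15^{2}}{7}\right) + \sqrt{\left(5 - \frac{80 \left(\frac{5}{3} + \frac{1}{3} \cdot 8\right)}{7}\right) - 955} = \left(- \frac{66}{7} - \frac{225}{7}\right) + \sqrt{\left(5 - \frac{80 \left(\frac{5}{3} + \frac{8}{3}\right)}{7}\right) - 955} = \left(- \frac{66}{7} - \frac{225}{7}\right) + \sqrt{\left(5 - \frac{80}{7} \cdot \frac{13}{3}\right) - 955} = - \frac{291}{7} + \sqrt{\left(5 - \frac{1040}{21}\right) - 955} = - \frac{291}{7} + \sqrt{- \frac{935}{21} - 955} = - \frac{291}{7} + \sqrt{- \frac{20990}{21}} = - \frac{291}{7} + \frac{i \sqrt{440790}}{21}$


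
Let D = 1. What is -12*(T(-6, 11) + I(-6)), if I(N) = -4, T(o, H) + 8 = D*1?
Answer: 132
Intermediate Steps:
T(o, H) = -7 (T(o, H) = -8 + 1*1 = -8 + 1 = -7)
-12*(T(-6, 11) + I(-6)) = -12*(-7 - 4) = -12*(-11) = 132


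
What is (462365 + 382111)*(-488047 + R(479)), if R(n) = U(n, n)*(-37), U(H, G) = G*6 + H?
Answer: -516910515408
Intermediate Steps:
U(H, G) = H + 6*G (U(H, G) = 6*G + H = H + 6*G)
R(n) = -259*n (R(n) = (n + 6*n)*(-37) = (7*n)*(-37) = -259*n)
(462365 + 382111)*(-488047 + R(479)) = (462365 + 382111)*(-488047 - 259*479) = 844476*(-488047 - 124061) = 844476*(-612108) = -516910515408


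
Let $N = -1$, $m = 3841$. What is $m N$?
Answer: $-3841$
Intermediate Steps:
$m N = 3841 \left(-1\right) = -3841$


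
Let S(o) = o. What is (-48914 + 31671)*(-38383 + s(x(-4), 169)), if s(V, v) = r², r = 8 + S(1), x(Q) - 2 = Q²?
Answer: 660441386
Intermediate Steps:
x(Q) = 2 + Q²
r = 9 (r = 8 + 1 = 9)
s(V, v) = 81 (s(V, v) = 9² = 81)
(-48914 + 31671)*(-38383 + s(x(-4), 169)) = (-48914 + 31671)*(-38383 + 81) = -17243*(-38302) = 660441386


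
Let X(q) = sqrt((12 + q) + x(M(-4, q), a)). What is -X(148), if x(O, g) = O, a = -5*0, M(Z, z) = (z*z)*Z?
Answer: -4*I*sqrt(5466) ≈ -295.73*I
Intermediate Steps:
M(Z, z) = Z*z**2 (M(Z, z) = z**2*Z = Z*z**2)
a = 0
X(q) = sqrt(12 + q - 4*q**2) (X(q) = sqrt((12 + q) - 4*q**2) = sqrt(12 + q - 4*q**2))
-X(148) = -sqrt(12 + 148 - 4*148**2) = -sqrt(12 + 148 - 4*21904) = -sqrt(12 + 148 - 87616) = -sqrt(-87456) = -4*I*sqrt(5466)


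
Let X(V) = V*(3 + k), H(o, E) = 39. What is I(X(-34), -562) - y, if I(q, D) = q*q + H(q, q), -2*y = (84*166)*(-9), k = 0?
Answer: -52305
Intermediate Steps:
X(V) = 3*V (X(V) = V*(3 + 0) = V*3 = 3*V)
y = 62748 (y = -84*166*(-9)/2 = -6972*(-9) = -1/2*(-125496) = 62748)
I(q, D) = 39 + q**2 (I(q, D) = q*q + 39 = q**2 + 39 = 39 + q**2)
I(X(-34), -562) - y = (39 + (3*(-34))**2) - 1*62748 = (39 + (-102)**2) - 62748 = (39 + 10404) - 62748 = 10443 - 62748 = -52305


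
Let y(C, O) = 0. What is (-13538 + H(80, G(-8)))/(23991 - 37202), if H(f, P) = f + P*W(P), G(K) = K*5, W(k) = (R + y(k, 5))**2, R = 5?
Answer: 14458/13211 ≈ 1.0944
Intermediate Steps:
W(k) = 25 (W(k) = (5 + 0)**2 = 5**2 = 25)
G(K) = 5*K
H(f, P) = f + 25*P (H(f, P) = f + P*25 = f + 25*P)
(-13538 + H(80, G(-8)))/(23991 - 37202) = (-13538 + (80 + 25*(5*(-8))))/(23991 - 37202) = (-13538 + (80 + 25*(-40)))/(-13211) = (-13538 + (80 - 1000))*(-1/13211) = (-13538 - 920)*(-1/13211) = -14458*(-1/13211) = 14458/13211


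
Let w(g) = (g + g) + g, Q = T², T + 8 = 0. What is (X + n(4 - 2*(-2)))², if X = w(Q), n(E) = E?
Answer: 40000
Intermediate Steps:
T = -8 (T = -8 + 0 = -8)
Q = 64 (Q = (-8)² = 64)
w(g) = 3*g (w(g) = 2*g + g = 3*g)
X = 192 (X = 3*64 = 192)
(X + n(4 - 2*(-2)))² = (192 + (4 - 2*(-2)))² = (192 + (4 + 4))² = (192 + 8)² = 200² = 40000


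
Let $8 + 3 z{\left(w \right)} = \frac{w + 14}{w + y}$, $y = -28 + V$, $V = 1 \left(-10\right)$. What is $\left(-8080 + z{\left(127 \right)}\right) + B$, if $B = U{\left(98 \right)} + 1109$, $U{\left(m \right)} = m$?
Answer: $- \frac{1835662}{267} \approx -6875.1$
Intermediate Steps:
$V = -10$
$y = -38$ ($y = -28 - 10 = -38$)
$B = 1207$ ($B = 98 + 1109 = 1207$)
$z{\left(w \right)} = - \frac{8}{3} + \frac{14 + w}{3 \left(-38 + w\right)}$ ($z{\left(w \right)} = - \frac{8}{3} + \frac{\left(w + 14\right) \frac{1}{w - 38}}{3} = - \frac{8}{3} + \frac{\left(14 + w\right) \frac{1}{-38 + w}}{3} = - \frac{8}{3} + \frac{\frac{1}{-38 + w} \left(14 + w\right)}{3} = - \frac{8}{3} + \frac{14 + w}{3 \left(-38 + w\right)}$)
$\left(-8080 + z{\left(127 \right)}\right) + B = \left(-8080 + \frac{318 - 889}{3 \left(-38 + 127\right)}\right) + 1207 = \left(-8080 + \frac{318 - 889}{3 \cdot 89}\right) + 1207 = \left(-8080 + \frac{1}{3} \cdot \frac{1}{89} \left(-571\right)\right) + 1207 = \left(-8080 - \frac{571}{267}\right) + 1207 = - \frac{2157931}{267} + 1207 = - \frac{1835662}{267}$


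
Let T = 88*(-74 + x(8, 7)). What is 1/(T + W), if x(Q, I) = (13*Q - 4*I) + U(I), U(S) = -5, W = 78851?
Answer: 1/78587 ≈ 1.2725e-5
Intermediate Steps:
x(Q, I) = -5 - 4*I + 13*Q (x(Q, I) = (13*Q - 4*I) - 5 = (-4*I + 13*Q) - 5 = -5 - 4*I + 13*Q)
T = -264 (T = 88*(-74 + (-5 - 4*7 + 13*8)) = 88*(-74 + (-5 - 28 + 104)) = 88*(-74 + 71) = 88*(-3) = -264)
1/(T + W) = 1/(-264 + 78851) = 1/78587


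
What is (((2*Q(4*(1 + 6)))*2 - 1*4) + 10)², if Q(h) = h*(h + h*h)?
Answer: 8271902500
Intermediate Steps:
Q(h) = h*(h + h²)
(((2*Q(4*(1 + 6)))*2 - 1*4) + 10)² = (((2*((4*(1 + 6))²*(1 + 4*(1 + 6))))*2 - 1*4) + 10)² = (((2*((4*7)²*(1 + 4*7)))*2 - 4) + 10)² = (((2*(28²*(1 + 28)))*2 - 4) + 10)² = (((2*(784*29))*2 - 4) + 10)² = (((2*22736)*2 - 4) + 10)² = ((45472*2 - 4) + 10)² = ((90944 - 4) + 10)² = (90940 + 10)² = 90950² = 8271902500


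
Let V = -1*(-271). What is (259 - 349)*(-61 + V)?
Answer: -18900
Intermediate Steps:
V = 271
(259 - 349)*(-61 + V) = (259 - 349)*(-61 + 271) = -90*210 = -18900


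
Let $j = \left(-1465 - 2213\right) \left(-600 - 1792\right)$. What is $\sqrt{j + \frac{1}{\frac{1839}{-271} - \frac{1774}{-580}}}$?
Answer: $\frac{\sqrt{754934870014299994}}{292933} \approx 2966.1$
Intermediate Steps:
$j = 8797776$ ($j = \left(-3678\right) \left(-2392\right) = 8797776$)
$\sqrt{j + \frac{1}{\frac{1839}{-271} - \frac{1774}{-580}}} = \sqrt{8797776 + \frac{1}{\frac{1839}{-271} - \frac{1774}{-580}}} = \sqrt{8797776 + \frac{1}{1839 \left(- \frac{1}{271}\right) - - \frac{887}{290}}} = \sqrt{8797776 + \frac{1}{- \frac{1839}{271} + \frac{887}{290}}} = \sqrt{8797776 + \frac{1}{- \frac{292933}{78590}}} = \sqrt{8797776 - \frac{78590}{292933}} = \sqrt{\frac{2577158838418}{292933}} = \frac{\sqrt{754934870014299994}}{292933}$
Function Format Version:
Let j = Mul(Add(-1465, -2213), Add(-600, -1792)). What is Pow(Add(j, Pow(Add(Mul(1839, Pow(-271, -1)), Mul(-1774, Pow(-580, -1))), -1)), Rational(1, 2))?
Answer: Mul(Rational(1, 292933), Pow(754934870014299994, Rational(1, 2))) ≈ 2966.1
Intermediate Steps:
j = 8797776 (j = Mul(-3678, -2392) = 8797776)
Pow(Add(j, Pow(Add(Mul(1839, Pow(-271, -1)), Mul(-1774, Pow(-580, -1))), -1)), Rational(1, 2)) = Pow(Add(8797776, Pow(Add(Mul(1839, Pow(-271, -1)), Mul(-1774, Pow(-580, -1))), -1)), Rational(1, 2)) = Pow(Add(8797776, Pow(Add(Mul(1839, Rational(-1, 271)), Mul(-1774, Rational(-1, 580))), -1)), Rational(1, 2)) = Pow(Add(8797776, Pow(Add(Rational(-1839, 271), Rational(887, 290)), -1)), Rational(1, 2)) = Pow(Add(8797776, Pow(Rational(-292933, 78590), -1)), Rational(1, 2)) = Pow(Add(8797776, Rational(-78590, 292933)), Rational(1, 2)) = Pow(Rational(2577158838418, 292933), Rational(1, 2)) = Mul(Rational(1, 292933), Pow(754934870014299994, Rational(1, 2)))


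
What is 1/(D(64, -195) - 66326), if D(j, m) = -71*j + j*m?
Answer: -1/83350 ≈ -1.1998e-5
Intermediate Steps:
1/(D(64, -195) - 66326) = 1/(64*(-71 - 195) - 66326) = 1/(64*(-266) - 66326) = 1/(-17024 - 66326) = 1/(-83350) = -1/83350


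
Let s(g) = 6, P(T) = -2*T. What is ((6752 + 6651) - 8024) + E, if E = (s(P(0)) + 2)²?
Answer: 5443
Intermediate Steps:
E = 64 (E = (6 + 2)² = 8² = 64)
((6752 + 6651) - 8024) + E = ((6752 + 6651) - 8024) + 64 = (13403 - 8024) + 64 = 5379 + 64 = 5443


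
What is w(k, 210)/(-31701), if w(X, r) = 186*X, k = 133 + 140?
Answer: -16926/10567 ≈ -1.6018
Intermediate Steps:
k = 273
w(k, 210)/(-31701) = (186*273)/(-31701) = 50778*(-1/31701) = -16926/10567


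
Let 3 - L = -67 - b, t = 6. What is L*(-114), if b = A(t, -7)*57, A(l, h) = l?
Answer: -46968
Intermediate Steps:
b = 342 (b = 6*57 = 342)
L = 412 (L = 3 - (-67 - 1*342) = 3 - (-67 - 342) = 3 - 1*(-409) = 3 + 409 = 412)
L*(-114) = 412*(-114) = -46968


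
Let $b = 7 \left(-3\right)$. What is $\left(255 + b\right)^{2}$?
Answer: $54756$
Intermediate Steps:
$b = -21$
$\left(255 + b\right)^{2} = \left(255 - 21\right)^{2} = 234^{2} = 54756$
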